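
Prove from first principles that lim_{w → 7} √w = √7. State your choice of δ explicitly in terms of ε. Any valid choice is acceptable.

δ = min(7, √7·ε)

Suppose ε > 0. We want δ > 0 such that 0 < |w − 7| < δ implies |√w − √7| < ε.
Rationalise: √w − √7 = (w − 7)/(√w + √7), so |√w − √7| = |w − 7|/(√w + √7).
Restrict δ ≤ 7 so that |w − 7| < 7 forces w > 0, and then √w + √7 > √7.
Hence |√w − √7| < |w − 7|/√7, which is < ε once |w − 7| < √7·ε.
Take δ = min(7, √7·ε). If 0 < |w − 7| < δ then w > 0 and |√w − √7| < |w − 7|/√7 < ε.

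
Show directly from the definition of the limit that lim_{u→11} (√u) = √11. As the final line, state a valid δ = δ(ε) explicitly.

Fix ε > 0. We want δ > 0 such that 0 < |u − 11| < δ implies |√u − √11| < ε.
Multiplying by the conjugate, |√u − √11| = |u − 11|/(√u + √11).
Restrict δ ≤ 11 so that |u − 11| < 11 forces u > 0, and then √u + √11 > √11.
Hence |√u − √11| < |u − 11|/√11, which is < ε once |u − 11| < √11·ε.
Take δ = min(11, √11·ε). If 0 < |u − 11| < δ then u > 0 and |√u − √11| < |u − 11|/√11 < ε.

δ = min(11, √11·ε)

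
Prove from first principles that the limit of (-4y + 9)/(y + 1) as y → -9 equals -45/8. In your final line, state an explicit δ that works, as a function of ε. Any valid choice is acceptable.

Fix ε > 0. We want δ > 0 with 0 < |y + 9| < δ ⇒ |(-4y + 9)/(y + 1) + 45/8| < ε.
Combining over a common denominator, (-4y + 9)/(y + 1) + 45/8 = [(-4y + 9)·(-8) − 45·(y + 1)] / [(-8)·(y + 1)] = -13(y + 9) / ((-8)(y + 1)).
So |(-4y + 9)/(y + 1) + 45/8| = 13|y + 9| / (8·|y + 1|).
Restrict δ ≤ 4. Then |y + 9| < 4 gives |y + 1| = |(y + 9) + (-8)| ≥ 8 − 4 = 4.
Hence |(-4y + 9)/(y + 1) + 45/8| < 13|y + 9|/(8·4) = (13/32)|y + 9|, which is < ε once |y + 9| < (32/13)ε.
Take δ = min(4, (32/13)ε). Then 0 < |y + 9| < δ forces both bounds, so |(-4y + 9)/(y + 1) + 45/8| < ε.

δ = min(4, (32/13)ε)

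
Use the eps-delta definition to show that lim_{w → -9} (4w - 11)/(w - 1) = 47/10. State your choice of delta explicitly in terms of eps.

delta = min(5, (50/7)eps)

Let eps > 0 be given. We want delta > 0 with 0 < |w + 9| < delta ⇒ |(4w - 11)/(w - 1) − (47/10)| < eps.
Combining over a common denominator, (4w - 11)/(w - 1) − (47/10) = [(4w - 11)·(-10) − (-47)·(w - 1)] / [(-10)·(w - 1)] = 7(w + 9) / ((-10)(w - 1)).
So |(4w - 11)/(w - 1) − (47/10)| = 7|w + 9| / (10·|w − 1|).
Require delta ≤ 5, so |w − 1| ≥ |-10| − |w + 9| > 10 − 5 = 5.
Hence |(4w - 11)/(w - 1) − (47/10)| < 7|w + 9|/(10·5) = (7/50)|w + 9|, which is < eps once |w + 9| < (50/7)eps.
Take delta = min(5, (50/7)eps). Then 0 < |w + 9| < delta forces both bounds, so |(4w - 11)/(w - 1) − (47/10)| < eps.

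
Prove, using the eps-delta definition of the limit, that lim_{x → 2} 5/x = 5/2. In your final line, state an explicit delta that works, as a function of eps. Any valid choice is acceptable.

Suppose eps > 0. We seek delta > 0 such that 0 < |x − 2| < delta implies |5/x − (5/2)| < eps.
|5/x − (5/2)| = 5·|2 − x|/(2·|x|) = 5|x − 2|/(2|x|).
Require delta ≤ 1 so that |x| > 2 − 1 = 1, hence 2|x| > 2.
Then |5/x − (5/2)| < 5|x − 2|/2, which is < eps when |x − 2| < (2/5)eps.
Take delta = min(1, (2/5)eps). Then 0 < |x − 2| < delta gives both |x − 2| < 1 and |x − 2| < (2/5)eps, so |5/x − (5/2)| < eps.

delta = min(1, (2/5)eps)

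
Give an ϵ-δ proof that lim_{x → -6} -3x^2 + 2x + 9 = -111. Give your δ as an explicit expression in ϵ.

Let ϵ > 0. We want δ > 0 such that 0 < |x + 6| < δ implies |(-3x^2 + 2x + 9) + 111| < ϵ.
(-3x^2 + 2x + 9) + 111 = -3x^2 + 2x + 120 = (x + 6)(-3x + 20).
So |(-3x^2 + 2x + 9) + 111| = |x + 6|·|-3x + 20|.
Assume first that |x + 6| < 1, so |x| < 7. Then |-3x + 20| ≤ 3·7 + 20 = 41.
Hence |(-3x^2 + 2x + 9) + 111| ≤ 41|x + 6| < ϵ provided |x + 6| < ϵ/41.
Take δ = min(1, ϵ/41). Then 0 < |x + 6| < δ gives both |x + 6| < 1 and |x + 6| < ϵ/41, so |(-3x^2 + 2x + 9) + 111| < ϵ.

δ = min(1, ϵ/41)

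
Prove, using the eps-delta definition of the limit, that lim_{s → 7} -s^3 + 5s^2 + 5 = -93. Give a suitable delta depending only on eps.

delta = min(2, eps/113)

Suppose eps > 0. We want delta > 0 such that 0 < |s − 7| < delta implies |(-s^3 + 5s^2 + 5) + 93| < eps.
(-s^3 + 5s^2 + 5) + 93 = -s^3 + 5s^2 + 98 = (s − 7)(-s^2 - 2s - 14).
So |(-s^3 + 5s^2 + 5) + 93| = |s − 7|·|-s^2 - 2s - 14|.
Require delta ≤ 2. Then |s − 7| < 2 gives |s| < 9, and by the triangle inequality |-s^2 - 2s - 14| ≤ 9^2 + 2·9 + 14 = 113.
Hence |(-s^3 + 5s^2 + 5) + 93| ≤ 113|s − 7| < eps provided |s − 7| < eps/113.
Take delta = min(2, eps/113). Then 0 < |s − 7| < delta gives both |s − 7| < 2 and |s − 7| < eps/113, so |(-s^3 + 5s^2 + 5) + 93| < eps.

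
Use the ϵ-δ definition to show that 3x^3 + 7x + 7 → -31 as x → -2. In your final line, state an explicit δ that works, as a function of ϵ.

δ = min(2, ϵ/91)

Suppose ϵ > 0. We want δ > 0 such that 0 < |x + 2| < δ implies |(3x^3 + 7x + 7) + 31| < ϵ.
(3x^3 + 7x + 7) + 31 = 3x^3 + 7x + 38 = (x + 2)(3x^2 - 6x + 19).
So |(3x^3 + 7x + 7) + 31| = |x + 2|·|3x^2 - 6x + 19|.
Assume first that |x + 2| < 2, so |x| < 4. Then |3x^2 - 6x + 19| ≤ 3·4^2 + 6·4 + 19 = 91.
Hence |(3x^3 + 7x + 7) + 31| ≤ 91|x + 2| < ϵ provided |x + 2| < ϵ/91.
Take δ = min(2, ϵ/91). Then 0 < |x + 2| < δ gives both |x + 2| < 2 and |x + 2| < ϵ/91, so |(3x^3 + 7x + 7) + 31| < ϵ.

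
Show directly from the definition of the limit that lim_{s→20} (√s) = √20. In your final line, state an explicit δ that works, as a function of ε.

Fix ε > 0. We want δ > 0 such that 0 < |s − 20| < δ implies |√s − √20| < ε.
Rationalise: √s − √20 = (s − 20)/(√s + √20), so |√s − √20| = |s − 20|/(√s + √20).
Restrict δ ≤ 20 so that |s − 20| < 20 forces s > 0, and then √s + √20 > √20.
Hence |√s − √20| < |s − 20|/√20, which is < ε once |s − 20| < √20·ε.
Take δ = min(20, √20·ε). If 0 < |s − 20| < δ then s > 0 and |√s − √20| < |s − 20|/√20 < ε.

δ = min(20, √20·ε)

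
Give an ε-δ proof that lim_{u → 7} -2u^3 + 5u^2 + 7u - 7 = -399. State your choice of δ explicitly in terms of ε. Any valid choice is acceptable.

Let ε > 0 be given. We want δ > 0 such that 0 < |u − 7| < δ implies |(-2u^3 + 5u^2 + 7u - 7) + 399| < ε.
(-2u^3 + 5u^2 + 7u - 7) + 399 = -2u^3 + 5u^2 + 7u + 392 = (u − 7)(-2u^2 - 9u - 56).
So |(-2u^3 + 5u^2 + 7u - 7) + 399| = |u − 7|·|-2u^2 - 9u - 56|.
Require δ ≤ 2. Then |u − 7| < 2 gives |u| < 9, and by the triangle inequality |-2u^2 - 9u - 56| ≤ 2·9^2 + 9·9 + 56 = 299.
Hence |(-2u^3 + 5u^2 + 7u - 7) + 399| ≤ 299|u − 7| < ε provided |u − 7| < ε/299.
Take δ = min(2, ε/299). Then 0 < |u − 7| < δ gives both |u − 7| < 2 and |u − 7| < ε/299, so |(-2u^3 + 5u^2 + 7u - 7) + 399| < ε.

δ = min(2, ε/299)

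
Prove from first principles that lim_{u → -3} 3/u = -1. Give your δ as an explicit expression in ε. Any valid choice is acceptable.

Let ε > 0 be given. We seek δ > 0 such that 0 < |u + 3| < δ implies |3/u + 1| < ε.
|3/u + 1| = 3·|-3 − u|/(3·|u|) = 3|u + 3|/(3|u|).
Restrict δ ≤ 3/2. Then |u + 3| < 3/2 gives |u| > 3/2, so 3|u| > 9/2.
Then |3/u + 1| < 3|u + 3|/(9/2), which is < ε when |u + 3| < (3/2)ε.
Take δ = min(3/2, (3/2)ε). Then 0 < |u + 3| < δ gives both |u + 3| < 3/2 and |u + 3| < (3/2)ε, so |3/u + 1| < ε.

δ = min(3/2, (3/2)ε)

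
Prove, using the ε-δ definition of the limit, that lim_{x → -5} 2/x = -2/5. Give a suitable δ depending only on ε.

Let ε > 0 be given. We seek δ > 0 such that 0 < |x + 5| < δ implies |2/x + 2/5| < ε.
|2/x + 2/5| = 2·|-5 − x|/(5·|x|) = 2|x + 5|/(5|x|).
Require δ ≤ 5/2 so that |x| > 5 − 5/2 = 5/2, hence 5|x| > 25/2.
Then |2/x + 2/5| < 2|x + 5|/(25/2), which is < ε when |x + 5| < (25/4)ε.
Take δ = min(5/2, (25/4)ε). Then 0 < |x + 5| < δ gives both |x + 5| < 5/2 and |x + 5| < (25/4)ε, so |2/x + 2/5| < ε.

δ = min(5/2, (25/4)ε)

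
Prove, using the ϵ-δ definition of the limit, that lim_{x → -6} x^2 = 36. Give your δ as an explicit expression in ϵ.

δ = min(1, ϵ/13)

Let ϵ > 0. We seek δ > 0 with 0 < |x + 6| < δ ⇒ |x^2 − 36| < ϵ.
Factor: x^2 − 36 = (x + 6)(x - 6), so |x^2 − 36| = |x + 6|·|x - 6|.
Impose δ ≤ 1 so that |x| < 7; then |x - 6| ≤ 13.
Hence |x^2 − 36| ≤ 13|x + 6|, which is < ϵ once |x + 6| < ϵ/13.
Take δ = min(1, ϵ/13). If 0 < |x + 6| < δ then both bounds hold and |x^2 − 36| ≤ 13|x + 6| < 13·(ϵ/13) = ϵ.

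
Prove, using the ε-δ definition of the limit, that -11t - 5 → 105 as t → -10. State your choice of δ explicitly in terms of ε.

δ = ε/11

Let ε > 0. We need δ > 0 so that 0 < |t + 10| < δ implies |(-11t - 5) − 105| < ε.
Since (-11t - 5) − 105 = -11(t + 10), we have |(-11t - 5) − 105| = 11|t + 10|.
Thus it suffices that |t + 10| < ε/11.
Take δ = ε/11. If 0 < |t + 10| < δ then |(-11t - 5) − 105| = 11|t + 10| < 11·(ε/11) = ε.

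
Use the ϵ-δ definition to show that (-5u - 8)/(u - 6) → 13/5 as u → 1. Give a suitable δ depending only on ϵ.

δ = min(5/2, (25/76)ϵ)

Let ϵ > 0. We want δ > 0 with 0 < |u − 1| < δ ⇒ |(-5u - 8)/(u - 6) − (13/5)| < ϵ.
Combining over a common denominator, (-5u - 8)/(u - 6) − (13/5) = [(-5u - 8)·(-5) − (-13)·(u - 6)] / [(-5)·(u - 6)] = 38(u − 1) / ((-5)(u - 6)).
So |(-5u - 8)/(u - 6) − (13/5)| = 38|u − 1| / (5·|u − 6|).
Require δ ≤ 5/2, so |u − 6| ≥ |-5| − |u − 1| > 5 − 5/2 = 5/2.
Hence |(-5u - 8)/(u - 6) − (13/5)| < 38|u − 1|/(5·(5/2)) = (76/25)|u − 1|, which is < ϵ once |u − 1| < (25/76)ϵ.
Take δ = min(5/2, (25/76)ϵ). Then 0 < |u − 1| < δ forces both bounds, so |(-5u - 8)/(u - 6) − (13/5)| < ϵ.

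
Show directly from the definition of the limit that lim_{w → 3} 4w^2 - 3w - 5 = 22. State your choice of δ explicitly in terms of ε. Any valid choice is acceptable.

Let ε > 0. We want δ > 0 such that 0 < |w − 3| < δ implies |(4w^2 - 3w - 5) − 22| < ε.
(4w^2 - 3w - 5) − 22 = 4w^2 - 3w - 27 = (w − 3)(4w + 9).
So |(4w^2 - 3w - 5) − 22| = |w − 3|·|4w + 9|.
Require δ ≤ 1. Then |w − 3| < 1 gives |w| < 4, and by the triangle inequality |4w + 9| ≤ 4·4 + 9 = 25.
Hence |(4w^2 - 3w - 5) − 22| ≤ 25|w − 3| < ε provided |w − 3| < ε/25.
Take δ = min(1, ε/25). Then 0 < |w − 3| < δ gives both |w − 3| < 1 and |w − 3| < ε/25, so |(4w^2 - 3w - 5) − 22| < ε.

δ = min(1, ε/25)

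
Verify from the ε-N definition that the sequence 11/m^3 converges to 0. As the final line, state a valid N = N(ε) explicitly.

Suppose ε > 0. For m ≥ 1, |11/m^3 − 0| = 11/m^3.
11/m^3 < ε ⇔ m^3 > 11/ε ⇔ m > (11/ε)^{1/3}.
Take N = (11/ε)^{1/3}. Then m > N implies 11/m^3 < ε.

N = (11/ε)^{1/3}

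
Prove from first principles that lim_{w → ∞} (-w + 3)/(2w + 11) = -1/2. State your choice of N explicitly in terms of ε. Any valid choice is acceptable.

Suppose ε > 0. We seek N > 0 such that w > N implies |(-w + 3)/(2w + 11) + 1/2| < ε.
(-w + 3)/(2w + 11) + 1/2 = (2(-w + 3) − (-1)(2w + 11)) / (2(2w + 11)) = 17/(2(2w + 11)).
For w > 0 we have 2w + 11 > 2w, so |(-w + 3)/(2w + 11) + 1/2| = 17/(2(2w + 11)) < 17/(2·2w) = (17/4)/w.
Thus |(-w + 3)/(2w + 11) + 1/2| < ε whenever w > (17/4)/ε.
Take N = (17/4)/ε. If w > N then |(-w + 3)/(2w + 11) + 1/2| < (17/4)/w < ε.

N = (17/4)/ε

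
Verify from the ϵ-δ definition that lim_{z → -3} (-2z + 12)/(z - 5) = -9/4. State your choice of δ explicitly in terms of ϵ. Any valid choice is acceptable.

δ = min(4, 16ϵ)

Suppose ϵ > 0. We want δ > 0 with 0 < |z + 3| < δ ⇒ |(-2z + 12)/(z - 5) + 9/4| < ϵ.
Combining over a common denominator, (-2z + 12)/(z - 5) + 9/4 = [(-2z + 12)·(-8) − 18·(z - 5)] / [(-8)·(z - 5)] = -2(z + 3) / ((-8)(z - 5)).
So |(-2z + 12)/(z - 5) + 9/4| = 2|z + 3| / (8·|z − 5|).
Restrict δ ≤ 4. Then |z + 3| < 4 gives |z − 5| = |(z + 3) + (-8)| ≥ 8 − 4 = 4.
Hence |(-2z + 12)/(z - 5) + 9/4| < 2|z + 3|/(8·4) = (1/16)|z + 3|, which is < ϵ once |z + 3| < 16ϵ.
Take δ = min(4, 16ϵ). Then 0 < |z + 3| < δ forces both bounds, so |(-2z + 12)/(z - 5) + 9/4| < ϵ.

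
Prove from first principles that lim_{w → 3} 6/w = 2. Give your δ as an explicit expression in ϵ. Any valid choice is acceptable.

δ = min(3/2, (3/4)ϵ)

Let ϵ > 0 be given. We seek δ > 0 such that 0 < |w − 3| < δ implies |6/w − 2| < ϵ.
|6/w − 2| = 6·|3 − w|/(3·|w|) = 6|w − 3|/(3|w|).
Require δ ≤ 3/2 so that |w| > 3 − 3/2 = 3/2, hence 3|w| > 9/2.
Then |6/w − 2| < 6|w − 3|/(9/2), which is < ϵ when |w − 3| < (3/4)ϵ.
Take δ = min(3/2, (3/4)ϵ). Then 0 < |w − 3| < δ gives both |w − 3| < 3/2 and |w − 3| < (3/4)ϵ, so |6/w − 2| < ϵ.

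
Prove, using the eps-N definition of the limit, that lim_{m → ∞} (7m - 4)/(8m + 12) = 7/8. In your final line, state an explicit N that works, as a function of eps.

Let eps > 0 be given. For m ≥ 1, |(7m - 4)/(8m + 12) − (7/8)| = |-116|/(8(8m + 12)) = 116/(8(8m + 12)).
Since 8m + 12 ≥ 8m for m ≥ 1, this is ≤ 116/(8·8m) = (29/16)/m.
So |(7m - 4)/(8m + 12) − (7/8)| < eps whenever m > (29/16)/eps.
Take N = (29/16)/eps. If m > N then |(7m - 4)/(8m + 12) − (7/8)| ≤ (29/16)/m < eps.

N = (29/16)/eps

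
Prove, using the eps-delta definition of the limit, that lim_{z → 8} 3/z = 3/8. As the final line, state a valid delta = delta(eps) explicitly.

delta = min(4, (32/3)eps)

Let eps > 0. We seek delta > 0 such that 0 < |z − 8| < delta implies |3/z − (3/8)| < eps.
|3/z − (3/8)| = 3·|8 − z|/(8·|z|) = 3|z − 8|/(8|z|).
Restrict delta ≤ 4. Then |z − 8| < 4 gives |z| > 4, so 8|z| > 32.
Then |3/z − (3/8)| < 3|z − 8|/32, which is < eps when |z − 8| < (32/3)eps.
Take delta = min(4, (32/3)eps). Then 0 < |z − 8| < delta gives both |z − 8| < 4 and |z − 8| < (32/3)eps, so |3/z − (3/8)| < eps.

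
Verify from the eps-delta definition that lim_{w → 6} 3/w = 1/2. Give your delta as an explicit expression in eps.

delta = min(3, 6eps)

Fix eps > 0. We seek delta > 0 such that 0 < |w − 6| < delta implies |3/w − (1/2)| < eps.
|3/w − (1/2)| = 3·|6 − w|/(6·|w|) = 3|w − 6|/(6|w|).
Require delta ≤ 3 so that |w| > 6 − 3 = 3, hence 6|w| > 18.
Then |3/w − (1/2)| < 3|w − 6|/18, which is < eps when |w − 6| < 6eps.
Take delta = min(3, 6eps). Then 0 < |w − 6| < delta gives both |w − 6| < 3 and |w − 6| < 6eps, so |3/w − (1/2)| < eps.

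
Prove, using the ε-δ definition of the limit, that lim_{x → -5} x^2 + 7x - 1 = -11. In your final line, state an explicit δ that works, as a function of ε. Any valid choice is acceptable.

Let ε > 0. We want δ > 0 such that 0 < |x + 5| < δ implies |(x^2 + 7x - 1) + 11| < ε.
(x^2 + 7x - 1) + 11 = x^2 + 7x + 10 = (x + 5)(x + 2).
So |(x^2 + 7x - 1) + 11| = |x + 5|·|x + 2|.
Require δ ≤ 1. Then |x + 5| < 1 gives |x| < 6, and by the triangle inequality |x + 2| ≤ 6 + 2 = 8.
Hence |(x^2 + 7x - 1) + 11| ≤ 8|x + 5| < ε provided |x + 5| < ε/8.
Choosing δ = min(1, ε/8) ensures both conditions, hence |(x^2 + 7x - 1) + 11| < ε.

δ = min(1, ε/8)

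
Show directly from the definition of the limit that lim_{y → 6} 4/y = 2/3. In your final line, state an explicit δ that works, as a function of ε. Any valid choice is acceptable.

δ = min(3, (9/2)ε)

Suppose ε > 0. We seek δ > 0 such that 0 < |y − 6| < δ implies |4/y − (2/3)| < ε.
|4/y − (2/3)| = 4·|6 − y|/(6·|y|) = 4|y − 6|/(6|y|).
Restrict δ ≤ 3. Then |y − 6| < 3 gives |y| > 3, so 6|y| > 18.
Then |4/y − (2/3)| < 4|y − 6|/18, which is < ε when |y − 6| < (9/2)ε.
Take δ = min(3, (9/2)ε). Then 0 < |y − 6| < δ gives both |y − 6| < 3 and |y − 6| < (9/2)ε, so |4/y − (2/3)| < ε.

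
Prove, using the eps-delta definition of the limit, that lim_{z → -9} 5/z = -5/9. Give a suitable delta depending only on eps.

Suppose eps > 0. We seek delta > 0 such that 0 < |z + 9| < delta implies |5/z + 5/9| < eps.
|5/z + 5/9| = 5·|-9 − z|/(9·|z|) = 5|z + 9|/(9|z|).
Restrict delta ≤ 9/2. Then |z + 9| < 9/2 gives |z| > 9/2, so 9|z| > 81/2.
Then |5/z + 5/9| < 5|z + 9|/(81/2), which is < eps when |z + 9| < (81/10)eps.
Take delta = min(9/2, (81/10)eps). Then 0 < |z + 9| < delta gives both |z + 9| < 9/2 and |z + 9| < (81/10)eps, so |5/z + 5/9| < eps.

delta = min(9/2, (81/10)eps)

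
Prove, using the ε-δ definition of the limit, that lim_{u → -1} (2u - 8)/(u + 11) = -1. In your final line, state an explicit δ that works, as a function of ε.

δ = min(5, (5/3)ε)

Let ε > 0 be given. We want δ > 0 with 0 < |u + 1| < δ ⇒ |(2u - 8)/(u + 11) + 1| < ε.
Combining over a common denominator, (2u - 8)/(u + 11) + 1 = [(2u - 8)·10 − (-10)·(u + 11)] / [10·(u + 11)] = 30(u + 1) / (10(u + 11)).
So |(2u - 8)/(u + 11) + 1| = 30|u + 1| / (10·|u + 11|).
Restrict δ ≤ 5. Then |u + 1| < 5 gives |u + 11| = |(u + 1) + 10| ≥ 10 − 5 = 5.
Hence |(2u - 8)/(u + 11) + 1| < 30|u + 1|/(10·5) = (3/5)|u + 1|, which is < ε once |u + 1| < (5/3)ε.
Take δ = min(5, (5/3)ε). Then 0 < |u + 1| < δ forces both bounds, so |(2u - 8)/(u + 11) + 1| < ε.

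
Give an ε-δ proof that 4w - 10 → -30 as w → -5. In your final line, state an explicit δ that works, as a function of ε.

δ = ε/4

Suppose ε > 0. We need δ > 0 so that 0 < |w + 5| < δ implies |(4w - 10) + 30| < ε.
Since (4w - 10) + 30 = 4(w + 5), we have |(4w - 10) + 30| = 4|w + 5|.
So 4|w + 5| < ε exactly when |w + 5| < ε/4.
Take δ = ε/4. If 0 < |w + 5| < δ then |(4w - 10) + 30| = 4|w + 5| < 4·(ε/4) = ε.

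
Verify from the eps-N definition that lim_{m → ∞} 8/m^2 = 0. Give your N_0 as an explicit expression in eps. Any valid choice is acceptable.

Let eps > 0. For m ≥ 1, |8/m^2 − 0| = 8/m^2.
8/m^2 < eps ⇔ m^2 > 8/eps ⇔ m > (8/eps)^{1/2}.
Take N_0 = (8/eps)^{1/2}. Then m > N_0 implies 8/m^2 < eps.

N_0 = (8/eps)^{1/2}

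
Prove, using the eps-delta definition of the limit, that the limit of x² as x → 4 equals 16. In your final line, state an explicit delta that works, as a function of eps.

Let eps > 0 be given. We seek delta > 0 with 0 < |x − 4| < delta ⇒ |x² − 16| < eps.
Factor: x² − 16 = (x − 4)(x + 4), so |x² − 16| = |x − 4|·|x + 4|.
Impose delta ≤ 1 so that |x| < 5; then |x + 4| ≤ 9.
Hence |x² − 16| ≤ 9|x − 4|, which is < eps once |x − 4| < eps/9.
Take delta = min(1, eps/9). If 0 < |x − 4| < delta then both bounds hold and |x² − 16| ≤ 9|x − 4| < 9·(eps/9) = eps.

delta = min(1, eps/9)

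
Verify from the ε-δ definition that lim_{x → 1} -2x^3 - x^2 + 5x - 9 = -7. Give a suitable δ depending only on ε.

δ = min(1, ε/16)

Let ε > 0 be given. We want δ > 0 such that 0 < |x − 1| < δ implies |(-2x^3 - x^2 + 5x - 9) + 7| < ε.
(-2x^3 - x^2 + 5x - 9) + 7 = -2x^3 - x^2 + 5x - 2 = (x − 1)(-2x^2 - 3x + 2).
So |(-2x^3 - x^2 + 5x - 9) + 7| = |x − 1|·|-2x^2 - 3x + 2|.
Assume first that |x − 1| < 1, so |x| < 2. Then |-2x^2 - 3x + 2| ≤ 2·2^2 + 3·2 + 2 = 16.
Hence |(-2x^3 - x^2 + 5x - 9) + 7| ≤ 16|x − 1| < ε provided |x − 1| < ε/16.
Choosing δ = min(1, ε/16) ensures both conditions, hence |(-2x^3 - x^2 + 5x - 9) + 7| < ε.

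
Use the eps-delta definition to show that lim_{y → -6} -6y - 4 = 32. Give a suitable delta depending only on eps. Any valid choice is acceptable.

delta = eps/6

Let eps > 0. We need delta > 0 so that 0 < |y + 6| < delta implies |(-6y - 4) − 32| < eps.
Since (-6y - 4) − 32 = -6(y + 6), we have |(-6y - 4) − 32| = 6|y + 6|.
Thus it suffices that |y + 6| < eps/6.
Choosing delta = eps/6 gives |(-6y - 4) − 32| = 6|y + 6| < eps whenever |y + 6| < delta.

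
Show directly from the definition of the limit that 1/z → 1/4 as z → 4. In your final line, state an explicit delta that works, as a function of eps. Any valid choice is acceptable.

Let eps > 0 be given. We seek delta > 0 such that 0 < |z − 4| < delta implies |1/z − (1/4)| < eps.
|1/z − (1/4)| = |4 − z|/(4·|z|) = |z − 4|/(4|z|).
Require delta ≤ 2 so that |z| > 4 − 2 = 2, hence 4|z| > 8.
Then |1/z − (1/4)| < |z − 4|/8, which is < eps when |z − 4| < 8eps.
Take delta = min(2, 8eps). Then 0 < |z − 4| < delta gives both |z − 4| < 2 and |z − 4| < 8eps, so |1/z − (1/4)| < eps.

delta = min(2, 8eps)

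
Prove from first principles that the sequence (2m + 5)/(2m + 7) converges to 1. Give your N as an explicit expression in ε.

Let ε > 0 be given. For m ≥ 1, |(2m + 5)/(2m + 7) − 1| = |-4|/(2(2m + 7)) = 4/(2(2m + 7)).
Since 2m + 7 ≥ 2m for m ≥ 1, this is ≤ 4/(2·2m) = 1/m.
So |(2m + 5)/(2m + 7) − 1| < ε whenever m > 1/ε.
Take N = 1/ε. If m > N then |(2m + 5)/(2m + 7) − 1| ≤ 1/m < ε.

N = 1/ε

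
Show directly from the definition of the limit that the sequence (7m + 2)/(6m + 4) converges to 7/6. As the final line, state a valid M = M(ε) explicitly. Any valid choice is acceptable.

M = (4/9)/ε

Let ε > 0 be given. For m ≥ 1, |(7m + 2)/(6m + 4) − (7/6)| = |-16|/(6(6m + 4)) = 16/(6(6m + 4)).
Since 6m + 4 ≥ 6m for m ≥ 1, this is ≤ 16/(6·6m) = (4/9)/m.
So |(7m + 2)/(6m + 4) − (7/6)| < ε whenever m > (4/9)/ε.
Take M = (4/9)/ε. If m > M then |(7m + 2)/(6m + 4) − (7/6)| ≤ (4/9)/m < ε.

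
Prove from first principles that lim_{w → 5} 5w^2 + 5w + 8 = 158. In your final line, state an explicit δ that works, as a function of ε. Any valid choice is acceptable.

δ = min(1, ε/60)

Let ε > 0. We want δ > 0 such that 0 < |w − 5| < δ implies |(5w^2 + 5w + 8) − 158| < ε.
(5w^2 + 5w + 8) − 158 = 5w^2 + 5w - 150 = (w − 5)(5w + 30).
So |(5w^2 + 5w + 8) − 158| = |w − 5|·|5w + 30|.
Assume first that |w − 5| < 1, so |w| < 6. Then |5w + 30| ≤ 5·6 + 30 = 60.
Hence |(5w^2 + 5w + 8) − 158| ≤ 60|w − 5| < ε provided |w − 5| < ε/60.
Choosing δ = min(1, ε/60) ensures both conditions, hence |(5w^2 + 5w + 8) − 158| < ε.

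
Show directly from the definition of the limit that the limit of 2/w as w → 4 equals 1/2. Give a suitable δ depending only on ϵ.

δ = min(2, 4ϵ)

Fix ϵ > 0. We seek δ > 0 such that 0 < |w − 4| < δ implies |2/w − (1/2)| < ϵ.
|2/w − (1/2)| = 2·|4 − w|/(4·|w|) = 2|w − 4|/(4|w|).
Restrict δ ≤ 2. Then |w − 4| < 2 gives |w| > 2, so 4|w| > 8.
Then |2/w − (1/2)| < 2|w − 4|/8, which is < ϵ when |w − 4| < 4ϵ.
Take δ = min(2, 4ϵ). Then 0 < |w − 4| < δ gives both |w − 4| < 2 and |w − 4| < 4ϵ, so |2/w − (1/2)| < ϵ.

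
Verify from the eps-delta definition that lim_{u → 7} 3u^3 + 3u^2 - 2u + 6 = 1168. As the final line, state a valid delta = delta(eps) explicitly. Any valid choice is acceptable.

delta = min(1, eps/550)

Suppose eps > 0. We want delta > 0 such that 0 < |u − 7| < delta implies |(3u^3 + 3u^2 - 2u + 6) − 1168| < eps.
(3u^3 + 3u^2 - 2u + 6) − 1168 = 3u^3 + 3u^2 - 2u - 1162 = (u − 7)(3u^2 + 24u + 166).
So |(3u^3 + 3u^2 - 2u + 6) − 1168| = |u − 7|·|3u^2 + 24u + 166|.
Require delta ≤ 1. Then |u − 7| < 1 gives |u| < 8, and by the triangle inequality |3u^2 + 24u + 166| ≤ 3·8^2 + 24·8 + 166 = 550.
Hence |(3u^3 + 3u^2 - 2u + 6) − 1168| ≤ 550|u − 7| < eps provided |u − 7| < eps/550.
Take delta = min(1, eps/550). Then 0 < |u − 7| < delta gives both |u − 7| < 1 and |u − 7| < eps/550, so |(3u^3 + 3u^2 - 2u + 6) − 1168| < eps.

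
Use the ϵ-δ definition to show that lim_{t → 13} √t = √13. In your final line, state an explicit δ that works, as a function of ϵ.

δ = min(13, √13·ϵ)

Let ϵ > 0 be given. We want δ > 0 such that 0 < |t − 13| < δ implies |√t − √13| < ϵ.
Multiplying by the conjugate, |√t − √13| = |t − 13|/(√t + √13).
Restrict δ ≤ 13 so that |t − 13| < 13 forces t > 0, and then √t + √13 > √13.
Hence |√t − √13| < |t − 13|/√13, which is < ϵ once |t − 13| < √13·ϵ.
Take δ = min(13, √13·ϵ). If 0 < |t − 13| < δ then t > 0 and |√t − √13| < |t − 13|/√13 < ϵ.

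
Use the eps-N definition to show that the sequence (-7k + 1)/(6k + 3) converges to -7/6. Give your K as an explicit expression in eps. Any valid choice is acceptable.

Fix eps > 0. For k ≥ 1, |(-7k + 1)/(6k + 3) + 7/6| = |27|/(6(6k + 3)) = 27/(6(6k + 3)).
Since 6k + 3 ≥ 6k for k ≥ 1, this is ≤ 27/(6·6k) = (3/4)/k.
So |(-7k + 1)/(6k + 3) + 7/6| < eps whenever k > (3/4)/eps.
Take K = (3/4)/eps. If k > K then |(-7k + 1)/(6k + 3) + 7/6| ≤ (3/4)/k < eps.

K = (3/4)/eps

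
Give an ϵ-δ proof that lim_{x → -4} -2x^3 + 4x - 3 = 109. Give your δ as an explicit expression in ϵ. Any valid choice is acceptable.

δ = min(1, ϵ/118)

Let ϵ > 0 be given. We want δ > 0 such that 0 < |x + 4| < δ implies |(-2x^3 + 4x - 3) − 109| < ϵ.
(-2x^3 + 4x - 3) − 109 = -2x^3 + 4x - 112 = (x + 4)(-2x^2 + 8x - 28).
So |(-2x^3 + 4x - 3) − 109| = |x + 4|·|-2x^2 + 8x - 28|.
Assume first that |x + 4| < 1, so |x| < 5. Then |-2x^2 + 8x - 28| ≤ 2·5^2 + 8·5 + 28 = 118.
Hence |(-2x^3 + 4x - 3) − 109| ≤ 118|x + 4| < ϵ provided |x + 4| < ϵ/118.
Choosing δ = min(1, ϵ/118) ensures both conditions, hence |(-2x^3 + 4x - 3) − 109| < ϵ.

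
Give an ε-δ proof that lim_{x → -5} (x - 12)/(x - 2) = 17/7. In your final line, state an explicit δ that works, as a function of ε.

Let ε > 0 be given. We want δ > 0 with 0 < |x + 5| < δ ⇒ |(x - 12)/(x - 2) − (17/7)| < ε.
Combining over a common denominator, (x - 12)/(x - 2) − (17/7) = [(x - 12)·(-7) − (-17)·(x - 2)] / [(-7)·(x - 2)] = 10(x + 5) / ((-7)(x - 2)).
So |(x - 12)/(x - 2) − (17/7)| = 10|x + 5| / (7·|x − 2|).
Require δ ≤ 7/2, so |x − 2| ≥ |-7| − |x + 5| > 7 − 7/2 = 7/2.
Hence |(x - 12)/(x - 2) − (17/7)| < 10|x + 5|/(7·(7/2)) = (20/49)|x + 5|, which is < ε once |x + 5| < (49/20)ε.
Take δ = min(7/2, (49/20)ε). Then 0 < |x + 5| < δ forces both bounds, so |(x - 12)/(x - 2) − (17/7)| < ε.

δ = min(7/2, (49/20)ε)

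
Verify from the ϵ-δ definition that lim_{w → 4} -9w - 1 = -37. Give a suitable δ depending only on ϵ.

Let ϵ > 0. We need δ > 0 so that 0 < |w − 4| < δ implies |(-9w - 1) + 37| < ϵ.
Since (-9w - 1) + 37 = -9(w − 4), we have |(-9w - 1) + 37| = 9|w − 4|.
Thus it suffices that |w − 4| < ϵ/9.
Choosing δ = ϵ/9 gives |(-9w - 1) + 37| = 9|w − 4| < ϵ whenever |w − 4| < δ.

δ = ϵ/9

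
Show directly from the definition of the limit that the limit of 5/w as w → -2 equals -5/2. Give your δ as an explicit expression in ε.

Suppose ε > 0. We seek δ > 0 such that 0 < |w + 2| < δ implies |5/w + 5/2| < ε.
|5/w + 5/2| = 5·|-2 − w|/(2·|w|) = 5|w + 2|/(2|w|).
Require δ ≤ 1 so that |w| > 2 − 1 = 1, hence 2|w| > 2.
Then |5/w + 5/2| < 5|w + 2|/2, which is < ε when |w + 2| < (2/5)ε.
Take δ = min(1, (2/5)ε). Then 0 < |w + 2| < δ gives both |w + 2| < 1 and |w + 2| < (2/5)ε, so |5/w + 5/2| < ε.

δ = min(1, (2/5)ε)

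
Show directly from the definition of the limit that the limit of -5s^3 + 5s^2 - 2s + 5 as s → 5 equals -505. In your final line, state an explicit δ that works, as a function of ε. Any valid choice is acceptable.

Suppose ε > 0. We want δ > 0 such that 0 < |s − 5| < δ implies |(-5s^3 + 5s^2 - 2s + 5) + 505| < ε.
(-5s^3 + 5s^2 - 2s + 5) + 505 = -5s^3 + 5s^2 - 2s + 510 = (s − 5)(-5s^2 - 20s - 102).
So |(-5s^3 + 5s^2 - 2s + 5) + 505| = |s − 5|·|-5s^2 - 20s - 102|.
Assume first that |s − 5| < 2, so |s| < 7. Then |-5s^2 - 20s - 102| ≤ 5·7^2 + 20·7 + 102 = 487.
Hence |(-5s^3 + 5s^2 - 2s + 5) + 505| ≤ 487|s − 5| < ε provided |s − 5| < ε/487.
Choosing δ = min(2, ε/487) ensures both conditions, hence |(-5s^3 + 5s^2 - 2s + 5) + 505| < ε.

δ = min(2, ε/487)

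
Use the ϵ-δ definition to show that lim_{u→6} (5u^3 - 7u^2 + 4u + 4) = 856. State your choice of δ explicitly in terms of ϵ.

δ = min(1, ϵ/548)

Let ϵ > 0 be given. We want δ > 0 such that 0 < |u − 6| < δ implies |(5u^3 - 7u^2 + 4u + 4) − 856| < ϵ.
(5u^3 - 7u^2 + 4u + 4) − 856 = 5u^3 - 7u^2 + 4u - 852 = (u − 6)(5u^2 + 23u + 142).
So |(5u^3 - 7u^2 + 4u + 4) − 856| = |u − 6|·|5u^2 + 23u + 142|.
Require δ ≤ 1. Then |u − 6| < 1 gives |u| < 7, and by the triangle inequality |5u^2 + 23u + 142| ≤ 5·7^2 + 23·7 + 142 = 548.
Hence |(5u^3 - 7u^2 + 4u + 4) − 856| ≤ 548|u − 6| < ϵ provided |u − 6| < ϵ/548.
Choosing δ = min(1, ϵ/548) ensures both conditions, hence |(5u^3 - 7u^2 + 4u + 4) − 856| < ϵ.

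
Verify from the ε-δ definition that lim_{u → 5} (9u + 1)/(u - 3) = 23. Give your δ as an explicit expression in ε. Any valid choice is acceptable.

δ = min(1, (1/14)ε)

Fix ε > 0. We want δ > 0 with 0 < |u − 5| < δ ⇒ |(9u + 1)/(u - 3) − 23| < ε.
Combining over a common denominator, (9u + 1)/(u - 3) − 23 = [(9u + 1)·2 − 46·(u - 3)] / [2·(u - 3)] = -28(u − 5) / (2(u - 3)).
So |(9u + 1)/(u - 3) − 23| = 28|u − 5| / (2·|u − 3|).
Require δ ≤ 1, so |u − 3| ≥ |2| − |u − 5| > 2 − 1 = 1.
Hence |(9u + 1)/(u - 3) − 23| < 28|u − 5|/(2·1) = 14|u − 5|, which is < ε once |u − 5| < (1/14)ε.
Take δ = min(1, (1/14)ε). Then 0 < |u − 5| < δ forces both bounds, so |(9u + 1)/(u - 3) − 23| < ε.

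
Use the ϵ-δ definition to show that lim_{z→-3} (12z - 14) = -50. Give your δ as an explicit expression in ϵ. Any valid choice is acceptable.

δ = ϵ/12

Fix ϵ > 0. We need δ > 0 so that 0 < |z + 3| < δ implies |(12z - 14) + 50| < ϵ.
Since (12z - 14) + 50 = 12(z + 3), we have |(12z - 14) + 50| = 12|z + 3|.
Thus it suffices that |z + 3| < ϵ/12.
Take δ = ϵ/12. If 0 < |z + 3| < δ then |(12z - 14) + 50| = 12|z + 3| < 12·(ϵ/12) = ϵ.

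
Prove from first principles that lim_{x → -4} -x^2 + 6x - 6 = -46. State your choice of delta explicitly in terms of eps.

delta = min(1, eps/15)

Suppose eps > 0. We want delta > 0 such that 0 < |x + 4| < delta implies |(-x^2 + 6x - 6) + 46| < eps.
(-x^2 + 6x - 6) + 46 = -x^2 + 6x + 40 = (x + 4)(-x + 10).
So |(-x^2 + 6x - 6) + 46| = |x + 4|·|-x + 10|.
Require delta ≤ 1. Then |x + 4| < 1 gives |x| < 5, and by the triangle inequality |-x + 10| ≤ 5 + 10 = 15.
Hence |(-x^2 + 6x - 6) + 46| ≤ 15|x + 4| < eps provided |x + 4| < eps/15.
Choosing delta = min(1, eps/15) ensures both conditions, hence |(-x^2 + 6x - 6) + 46| < eps.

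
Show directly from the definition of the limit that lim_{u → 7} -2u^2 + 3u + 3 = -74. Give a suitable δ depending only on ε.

δ = min(1, ε/27)

Let ε > 0 be given. We want δ > 0 such that 0 < |u − 7| < δ implies |(-2u^2 + 3u + 3) + 74| < ε.
(-2u^2 + 3u + 3) + 74 = -2u^2 + 3u + 77 = (u − 7)(-2u - 11).
So |(-2u^2 + 3u + 3) + 74| = |u − 7|·|-2u - 11|.
Require δ ≤ 1. Then |u − 7| < 1 gives |u| < 8, and by the triangle inequality |-2u - 11| ≤ 2·8 + 11 = 27.
Hence |(-2u^2 + 3u + 3) + 74| ≤ 27|u − 7| < ε provided |u − 7| < ε/27.
Choosing δ = min(1, ε/27) ensures both conditions, hence |(-2u^2 + 3u + 3) + 74| < ε.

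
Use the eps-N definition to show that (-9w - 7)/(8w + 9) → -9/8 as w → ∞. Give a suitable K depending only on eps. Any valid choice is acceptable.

K = (25/64)/eps

Let eps > 0. We seek K > 0 such that w > K implies |(-9w - 7)/(8w + 9) + 9/8| < eps.
(-9w - 7)/(8w + 9) + 9/8 = (8(-9w - 7) − (-9)(8w + 9)) / (8(8w + 9)) = 25/(8(8w + 9)).
For w > 0 we have 8w + 9 > 8w, so |(-9w - 7)/(8w + 9) + 9/8| = 25/(8(8w + 9)) < 25/(8·8w) = (25/64)/w.
Thus |(-9w - 7)/(8w + 9) + 9/8| < eps whenever w > (25/64)/eps.
Take K = (25/64)/eps. If w > K then |(-9w - 7)/(8w + 9) + 9/8| < (25/64)/w < eps.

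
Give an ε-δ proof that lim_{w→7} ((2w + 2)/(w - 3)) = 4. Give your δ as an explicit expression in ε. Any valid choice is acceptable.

Suppose ε > 0. We want δ > 0 with 0 < |w − 7| < δ ⇒ |(2w + 2)/(w - 3) − 4| < ε.
Combining over a common denominator, (2w + 2)/(w - 3) − 4 = [(2w + 2)·4 − 16·(w - 3)] / [4·(w - 3)] = -8(w − 7) / (4(w - 3)).
So |(2w + 2)/(w - 3) − 4| = 8|w − 7| / (4·|w − 3|).
Require δ ≤ 2, so |w − 3| ≥ |4| − |w − 7| > 4 − 2 = 2.
Hence |(2w + 2)/(w - 3) − 4| < 8|w − 7|/(4·2) = |w − 7|, which is < ε once |w − 7| < ε.
Take δ = min(2, ε). Then 0 < |w − 7| < δ forces both bounds, so |(2w + 2)/(w - 3) − 4| < ε.

δ = min(2, ε)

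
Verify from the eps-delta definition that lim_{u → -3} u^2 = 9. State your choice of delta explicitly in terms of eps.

Suppose eps > 0. We seek delta > 0 with 0 < |u + 3| < delta ⇒ |u^2 − 9| < eps.
Factor: u^2 − 9 = (u + 3)(u - 3), so |u^2 − 9| = |u + 3|·|u - 3|.
Impose delta ≤ 1 so that |u| < 4; then |u - 3| ≤ 7.
Hence |u^2 − 9| ≤ 7|u + 3|, which is < eps once |u + 3| < eps/7.
Take delta = min(1, eps/7). If 0 < |u + 3| < delta then both bounds hold and |u^2 − 9| ≤ 7|u + 3| < 7·(eps/7) = eps.

delta = min(1, eps/7)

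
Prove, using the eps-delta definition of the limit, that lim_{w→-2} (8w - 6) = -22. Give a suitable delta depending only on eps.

Suppose eps > 0. We need delta > 0 so that 0 < |w + 2| < delta implies |(8w - 6) + 22| < eps.
|(8w - 6) + 22| = |8w + 16| = 8|w + 2|.
So 8|w + 2| < eps exactly when |w + 2| < eps/8.
Choosing delta = eps/8 gives |(8w - 6) + 22| = 8|w + 2| < eps whenever |w + 2| < delta.

delta = eps/8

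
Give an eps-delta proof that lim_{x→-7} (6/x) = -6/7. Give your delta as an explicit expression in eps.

Fix eps > 0. We seek delta > 0 such that 0 < |x + 7| < delta implies |6/x + 6/7| < eps.
|6/x + 6/7| = 6·|-7 − x|/(7·|x|) = 6|x + 7|/(7|x|).
Require delta ≤ 7/2 so that |x| > 7 − 7/2 = 7/2, hence 7|x| > 49/2.
Then |6/x + 6/7| < 6|x + 7|/(49/2), which is < eps when |x + 7| < (49/12)eps.
Take delta = min(7/2, (49/12)eps). Then 0 < |x + 7| < delta gives both |x + 7| < 7/2 and |x + 7| < (49/12)eps, so |6/x + 6/7| < eps.

delta = min(7/2, (49/12)eps)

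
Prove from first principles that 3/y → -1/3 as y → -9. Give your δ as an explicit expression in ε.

Let ε > 0 be given. We seek δ > 0 such that 0 < |y + 9| < δ implies |3/y + 1/3| < ε.
|3/y + 1/3| = 3·|-9 − y|/(9·|y|) = 3|y + 9|/(9|y|).
Restrict δ ≤ 9/2. Then |y + 9| < 9/2 gives |y| > 9/2, so 9|y| > 81/2.
Then |3/y + 1/3| < 3|y + 9|/(81/2), which is < ε when |y + 9| < (27/2)ε.
Take δ = min(9/2, (27/2)ε). Then 0 < |y + 9| < δ gives both |y + 9| < 9/2 and |y + 9| < (27/2)ε, so |3/y + 1/3| < ε.

δ = min(9/2, (27/2)ε)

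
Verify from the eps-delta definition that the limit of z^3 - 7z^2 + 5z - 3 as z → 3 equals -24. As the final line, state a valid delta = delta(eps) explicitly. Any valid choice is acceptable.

Fix eps > 0. We want delta > 0 such that 0 < |z − 3| < delta implies |(z^3 - 7z^2 + 5z - 3) + 24| < eps.
(z^3 - 7z^2 + 5z - 3) + 24 = z^3 - 7z^2 + 5z + 21 = (z − 3)(z^2 - 4z - 7).
So |(z^3 - 7z^2 + 5z - 3) + 24| = |z − 3|·|z^2 - 4z - 7|.
Assume first that |z − 3| < 1, so |z| < 4. Then |z^2 - 4z - 7| ≤ 4^2 + 4·4 + 7 = 39.
Hence |(z^3 - 7z^2 + 5z - 3) + 24| ≤ 39|z − 3| < eps provided |z − 3| < eps/39.
Choosing delta = min(1, eps/39) ensures both conditions, hence |(z^3 - 7z^2 + 5z - 3) + 24| < eps.

delta = min(1, eps/39)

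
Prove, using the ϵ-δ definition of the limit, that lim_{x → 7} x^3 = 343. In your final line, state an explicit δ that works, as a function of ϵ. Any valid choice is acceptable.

δ = min(1, ϵ/169)

Let ϵ > 0 be given. We seek δ > 0 with 0 < |x − 7| < δ ⇒ |x^3 − 343| < ϵ.
Factor: x^3 − 343 = (x − 7)(x^2 + 7x + 49), so |x^3 − 343| = |x − 7|·|x^2 + 7x + 49|.
Restrict δ ≤ 1. Then |x − 7| < 1 gives |x| < 8, so by the triangle inequality |x^2 + 7x + 49| ≤ 8^2 + 7·8 + 49 = 169.
Hence |x^3 − 343| ≤ 169|x − 7|, which is < ϵ once |x − 7| < ϵ/169.
Take δ = min(1, ϵ/169). If 0 < |x − 7| < δ then both bounds hold and |x^3 − 343| ≤ 169|x − 7| < 169·(ϵ/169) = ϵ.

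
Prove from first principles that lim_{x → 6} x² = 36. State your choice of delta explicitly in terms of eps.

Let eps > 0 be given. We seek delta > 0 with 0 < |x − 6| < delta ⇒ |x² − 36| < eps.
Factor: x² − 36 = (x − 6)(x + 6), so |x² − 36| = |x − 6|·|x + 6|.
Restrict delta ≤ 2. Then |x − 6| < 2 gives |x| < 8, so by the triangle inequality |x + 6| ≤ 8 + 6 = 14.
Hence |x² − 36| ≤ 14|x − 6|, which is < eps once |x − 6| < eps/14.
Take delta = min(2, eps/14). If 0 < |x − 6| < delta then both bounds hold and |x² − 36| ≤ 14|x − 6| < 14·(eps/14) = eps.

delta = min(2, eps/14)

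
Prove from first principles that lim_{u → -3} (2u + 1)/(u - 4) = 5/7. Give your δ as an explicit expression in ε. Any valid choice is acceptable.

Suppose ε > 0. We want δ > 0 with 0 < |u + 3| < δ ⇒ |(2u + 1)/(u - 4) − (5/7)| < ε.
Combining over a common denominator, (2u + 1)/(u - 4) − (5/7) = [(2u + 1)·(-7) − (-5)·(u - 4)] / [(-7)·(u - 4)] = -9(u + 3) / ((-7)(u - 4)).
So |(2u + 1)/(u - 4) − (5/7)| = 9|u + 3| / (7·|u − 4|).
Restrict δ ≤ 7/2. Then |u + 3| < 7/2 gives |u − 4| = |(u + 3) + (-7)| ≥ 7 − 7/2 = 7/2.
Hence |(2u + 1)/(u - 4) − (5/7)| < 9|u + 3|/(7·(7/2)) = (18/49)|u + 3|, which is < ε once |u + 3| < (49/18)ε.
Take δ = min(7/2, (49/18)ε). Then 0 < |u + 3| < δ forces both bounds, so |(2u + 1)/(u - 4) − (5/7)| < ε.

δ = min(7/2, (49/18)ε)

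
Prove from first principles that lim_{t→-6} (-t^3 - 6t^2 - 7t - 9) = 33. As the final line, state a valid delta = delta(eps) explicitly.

delta = min(1, eps/56)

Let eps > 0. We want delta > 0 such that 0 < |t + 6| < delta implies |(-t^3 - 6t^2 - 7t - 9) − 33| < eps.
(-t^3 - 6t^2 - 7t - 9) − 33 = -t^3 - 6t^2 - 7t - 42 = (t + 6)(-t^2 - 7).
So |(-t^3 - 6t^2 - 7t - 9) − 33| = |t + 6|·|-t^2 - 7|.
Assume first that |t + 6| < 1, so |t| < 7. Then |-t^2 - 7| ≤ 7^2 + 7 = 56.
Hence |(-t^3 - 6t^2 - 7t - 9) − 33| ≤ 56|t + 6| < eps provided |t + 6| < eps/56.
Choosing delta = min(1, eps/56) ensures both conditions, hence |(-t^3 - 6t^2 - 7t - 9) − 33| < eps.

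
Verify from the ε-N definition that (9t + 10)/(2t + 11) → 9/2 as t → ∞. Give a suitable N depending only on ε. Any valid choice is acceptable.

Let ε > 0. We seek N > 0 such that t > N implies |(9t + 10)/(2t + 11) − (9/2)| < ε.
(9t + 10)/(2t + 11) − (9/2) = (2(9t + 10) − 9(2t + 11)) / (2(2t + 11)) = -79/(2(2t + 11)).
For t > 0 we have 2t + 11 > 2t, so |(9t + 10)/(2t + 11) − (9/2)| = 79/(2(2t + 11)) < 79/(2·2t) = (79/4)/t.
Thus |(9t + 10)/(2t + 11) − (9/2)| < ε whenever t > (79/4)/ε.
Take N = (79/4)/ε. If t > N then |(9t + 10)/(2t + 11) − (9/2)| < (79/4)/t < ε.

N = (79/4)/ε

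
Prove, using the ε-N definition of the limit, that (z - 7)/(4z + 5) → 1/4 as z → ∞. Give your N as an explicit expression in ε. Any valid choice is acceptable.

Let ε > 0 be given. We seek N > 0 such that z > N implies |(z - 7)/(4z + 5) − (1/4)| < ε.
(z - 7)/(4z + 5) − (1/4) = (4(z - 7) − (4z + 5)) / (4(4z + 5)) = -33/(4(4z + 5)).
For z > 0 we have 4z + 5 > 4z, so |(z - 7)/(4z + 5) − (1/4)| = 33/(4(4z + 5)) < 33/(4·4z) = (33/16)/z.
Thus |(z - 7)/(4z + 5) − (1/4)| < ε whenever z > (33/16)/ε.
Take N = (33/16)/ε. If z > N then |(z - 7)/(4z + 5) − (1/4)| < (33/16)/z < ε.

N = (33/16)/ε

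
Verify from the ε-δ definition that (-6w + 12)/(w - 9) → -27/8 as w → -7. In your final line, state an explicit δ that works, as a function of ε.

δ = min(8, (64/21)ε)

Let ε > 0. We want δ > 0 with 0 < |w + 7| < δ ⇒ |(-6w + 12)/(w - 9) + 27/8| < ε.
Combining over a common denominator, (-6w + 12)/(w - 9) + 27/8 = [(-6w + 12)·(-16) − 54·(w - 9)] / [(-16)·(w - 9)] = 42(w + 7) / ((-16)(w - 9)).
So |(-6w + 12)/(w - 9) + 27/8| = 42|w + 7| / (16·|w − 9|).
Require δ ≤ 8, so |w − 9| ≥ |-16| − |w + 7| > 16 − 8 = 8.
Hence |(-6w + 12)/(w - 9) + 27/8| < 42|w + 7|/(16·8) = (21/64)|w + 7|, which is < ε once |w + 7| < (64/21)ε.
Take δ = min(8, (64/21)ε). Then 0 < |w + 7| < δ forces both bounds, so |(-6w + 12)/(w - 9) + 27/8| < ε.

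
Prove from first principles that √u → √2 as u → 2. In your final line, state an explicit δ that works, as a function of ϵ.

δ = min(2, √2·ϵ)

Fix ϵ > 0. We want δ > 0 such that 0 < |u − 2| < δ implies |√u − √2| < ϵ.
Rationalise: √u − √2 = (u − 2)/(√u + √2), so |√u − √2| = |u − 2|/(√u + √2).
Restrict δ ≤ 2 so that |u − 2| < 2 forces u > 0, and then √u + √2 > √2.
Hence |√u − √2| < |u − 2|/√2, which is < ϵ once |u − 2| < √2·ϵ.
Take δ = min(2, √2·ϵ). If 0 < |u − 2| < δ then u > 0 and |√u − √2| < |u − 2|/√2 < ϵ.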